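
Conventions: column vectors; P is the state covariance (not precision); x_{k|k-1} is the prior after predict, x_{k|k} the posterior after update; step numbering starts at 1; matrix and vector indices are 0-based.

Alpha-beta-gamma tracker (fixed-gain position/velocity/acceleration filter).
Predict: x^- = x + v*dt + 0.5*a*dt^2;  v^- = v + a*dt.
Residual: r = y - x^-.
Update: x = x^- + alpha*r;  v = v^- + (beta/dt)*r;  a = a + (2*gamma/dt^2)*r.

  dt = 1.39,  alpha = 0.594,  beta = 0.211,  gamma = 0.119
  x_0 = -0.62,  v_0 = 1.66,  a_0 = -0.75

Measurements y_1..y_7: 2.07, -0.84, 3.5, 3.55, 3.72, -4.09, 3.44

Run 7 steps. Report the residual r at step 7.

resid = 6.2483

step 1: x_pred=0.9629  r=1.1071  x^+=1.6205  v^+=0.7856  a^+=-0.6136
step 2: x_pred=2.1196  r=-2.9596  x^+=0.3616  v^+=-0.5166  a^+=-0.9782
step 3: x_pred=-1.3015  r=4.8015  x^+=1.5506  v^+=-1.1475  a^+=-0.3867
step 4: x_pred=-0.4180  r=3.9680  x^+=1.9390  v^+=-1.0827  a^+=0.1020
step 5: x_pred=0.5326  r=3.1874  x^+=2.4259  v^+=-0.4570  a^+=0.4947
step 6: x_pred=2.2686  r=-6.3586  x^+=-1.5084  v^+=-0.7346  a^+=-0.2886
step 7: x_pred=-2.8083  r=6.2483  x^+=0.9032  v^+=-0.1873  a^+=0.4811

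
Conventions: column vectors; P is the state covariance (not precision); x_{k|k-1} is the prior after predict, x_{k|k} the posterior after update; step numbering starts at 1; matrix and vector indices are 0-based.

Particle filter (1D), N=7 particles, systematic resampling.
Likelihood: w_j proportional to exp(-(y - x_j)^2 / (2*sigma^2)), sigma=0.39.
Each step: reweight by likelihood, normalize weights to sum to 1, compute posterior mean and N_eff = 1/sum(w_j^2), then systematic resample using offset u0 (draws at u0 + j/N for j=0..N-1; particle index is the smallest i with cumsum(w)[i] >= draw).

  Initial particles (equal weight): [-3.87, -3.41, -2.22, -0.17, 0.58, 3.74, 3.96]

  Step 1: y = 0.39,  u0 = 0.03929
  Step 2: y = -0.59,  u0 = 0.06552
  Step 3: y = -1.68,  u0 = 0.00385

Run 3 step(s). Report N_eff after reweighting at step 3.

step 1: w=[0.0000, 0.0000, 0.0000, 0.2865, 0.7135, 0.0000, 0.0000]  mean=0.3651  Neff=1.6917  idx=[3, 3, 4, 4, 4, 4, 4]
step 2: w=[0.4764, 0.4764, 0.0095, 0.0095, 0.0095, 0.0095, 0.0095]  mean=-0.1346  Neff=2.2011  idx=[0, 0, 0, 1, 1, 1, 1]
step 3: w=[0.1429, 0.1429, 0.1429, 0.1429, 0.1429, 0.1429, 0.1429]  mean=-0.1700  Neff=7.0000  idx=[0, 1, 2, 3, 4, 5, 6]

N_eff = 7.0000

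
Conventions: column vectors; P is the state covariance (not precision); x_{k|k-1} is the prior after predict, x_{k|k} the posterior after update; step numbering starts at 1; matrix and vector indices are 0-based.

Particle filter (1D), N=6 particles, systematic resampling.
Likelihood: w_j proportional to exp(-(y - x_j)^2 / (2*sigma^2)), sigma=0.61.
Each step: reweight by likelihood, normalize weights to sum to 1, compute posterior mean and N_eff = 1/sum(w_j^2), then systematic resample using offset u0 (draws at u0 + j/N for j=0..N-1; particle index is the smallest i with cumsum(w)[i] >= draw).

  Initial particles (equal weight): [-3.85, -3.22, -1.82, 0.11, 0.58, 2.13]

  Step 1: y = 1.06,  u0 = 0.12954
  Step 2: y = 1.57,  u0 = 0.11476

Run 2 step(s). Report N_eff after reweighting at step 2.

N_eff = 4.4192

step 1: w=[0.0000, 0.0000, 0.0000, 0.2387, 0.5889, 0.1723]  mean=0.7349  Neff=2.3066  idx=[3, 4, 4, 4, 4, 5]
step 2: w=[0.0319, 0.1501, 0.1501, 0.1501, 0.1501, 0.3676]  mean=1.1348  Neff=4.4192  idx=[1, 2, 3, 4, 5, 5]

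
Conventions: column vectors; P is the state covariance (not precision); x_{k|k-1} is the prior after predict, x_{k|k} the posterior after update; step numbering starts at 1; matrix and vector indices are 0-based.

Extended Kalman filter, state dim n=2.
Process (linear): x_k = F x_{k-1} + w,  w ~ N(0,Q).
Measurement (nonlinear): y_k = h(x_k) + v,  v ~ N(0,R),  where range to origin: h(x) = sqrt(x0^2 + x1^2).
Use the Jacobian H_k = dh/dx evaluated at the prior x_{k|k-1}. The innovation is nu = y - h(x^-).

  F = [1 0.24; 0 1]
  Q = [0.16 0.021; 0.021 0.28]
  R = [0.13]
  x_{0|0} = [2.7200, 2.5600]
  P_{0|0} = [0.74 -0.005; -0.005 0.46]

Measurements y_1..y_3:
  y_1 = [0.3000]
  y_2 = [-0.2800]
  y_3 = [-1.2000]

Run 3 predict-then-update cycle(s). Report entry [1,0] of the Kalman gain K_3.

step 1: x^-=[3.3344, 2.5600]  P^-=[0.9241 0.1264; 0.1264 0.7400]  H_jac=[0.7932 0.6090]  S=[1.1079]  K=[0.7311; 0.4972]  nu=[-3.9038]  x^+=[0.4805, 0.6189]  P^+=[0.3320 -0.2763; -0.2763 0.4661]
step 2: x^-=[0.6291, 0.6189]  P^-=[0.3862 -0.1435; -0.1435 0.7461]  H_jac=[0.7128 0.7013]  S=[0.5497]  K=[0.3177; 0.7658]  nu=[-1.1625]  x^+=[0.2597, -0.2713]  P^+=[0.3307 -0.2772; -0.2772 0.4237]
step 3: x^-=[0.1946, -0.2713]  P^-=[0.3820 -0.1545; -0.1545 0.7037]  H_jac=[0.5830 -0.8125]  S=[0.8708]  K=[0.3999; -0.7601]  nu=[-1.5339]  x^+=[-0.4188, 0.8946]  P^+=[0.2427 0.1102; 0.1102 0.2007]

K[1,0] = -0.7601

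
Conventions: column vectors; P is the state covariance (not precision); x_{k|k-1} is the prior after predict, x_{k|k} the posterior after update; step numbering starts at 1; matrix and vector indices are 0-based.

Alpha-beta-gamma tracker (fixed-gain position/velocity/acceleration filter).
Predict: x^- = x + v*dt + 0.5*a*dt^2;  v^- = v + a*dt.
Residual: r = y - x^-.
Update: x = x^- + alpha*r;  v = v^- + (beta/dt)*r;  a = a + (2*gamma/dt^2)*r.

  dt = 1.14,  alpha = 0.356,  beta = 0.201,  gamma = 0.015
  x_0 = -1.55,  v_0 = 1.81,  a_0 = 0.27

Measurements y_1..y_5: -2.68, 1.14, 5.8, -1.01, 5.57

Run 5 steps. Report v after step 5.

step 1: x_pred=0.6888  r=-3.3688  x^+=-0.5105  v^+=1.5238  a^+=0.1922
step 2: x_pred=1.3516  r=-0.2116  x^+=1.2763  v^+=1.7057  a^+=0.1873
step 3: x_pred=3.3425  r=2.4575  x^+=4.2173  v^+=2.3525  a^+=0.2441
step 4: x_pred=7.0578  r=-8.0678  x^+=4.1857  v^+=1.2083  a^+=0.0578
step 5: x_pred=5.6007  r=-0.0307  x^+=5.5898  v^+=1.2688  a^+=0.0571

v_post = 1.2688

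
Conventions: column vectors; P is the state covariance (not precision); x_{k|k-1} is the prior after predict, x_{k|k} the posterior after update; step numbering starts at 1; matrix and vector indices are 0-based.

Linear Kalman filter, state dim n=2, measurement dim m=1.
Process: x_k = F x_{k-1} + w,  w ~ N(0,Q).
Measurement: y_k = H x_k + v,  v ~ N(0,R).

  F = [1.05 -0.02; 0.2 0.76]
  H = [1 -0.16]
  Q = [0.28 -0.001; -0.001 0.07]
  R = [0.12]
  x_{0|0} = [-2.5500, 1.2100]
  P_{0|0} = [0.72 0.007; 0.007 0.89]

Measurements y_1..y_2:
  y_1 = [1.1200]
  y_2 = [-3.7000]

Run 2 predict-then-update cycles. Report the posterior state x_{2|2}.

x_post = [-2.6021, 0.3792]

step 1: x^-=[-2.7017, 0.4096]  P^-=[1.0739 0.1422; 0.1422 0.6150]  S=[1.1641]  K=[0.9029; 0.0377]  nu=[3.8872]  x^+=[0.8082, 0.5560]  P^+=[0.1248 0.1027; 0.1027 0.6133]
step 2: x^-=[0.8375, 0.5842]  P^-=[0.4135 0.0974; 0.0974 0.4605]  S=[0.5141]  K=[0.7740; 0.0461]  nu=[-4.4441]  x^+=[-2.6021, 0.3792]  P^+=[0.1055 0.0790; 0.0790 0.4594]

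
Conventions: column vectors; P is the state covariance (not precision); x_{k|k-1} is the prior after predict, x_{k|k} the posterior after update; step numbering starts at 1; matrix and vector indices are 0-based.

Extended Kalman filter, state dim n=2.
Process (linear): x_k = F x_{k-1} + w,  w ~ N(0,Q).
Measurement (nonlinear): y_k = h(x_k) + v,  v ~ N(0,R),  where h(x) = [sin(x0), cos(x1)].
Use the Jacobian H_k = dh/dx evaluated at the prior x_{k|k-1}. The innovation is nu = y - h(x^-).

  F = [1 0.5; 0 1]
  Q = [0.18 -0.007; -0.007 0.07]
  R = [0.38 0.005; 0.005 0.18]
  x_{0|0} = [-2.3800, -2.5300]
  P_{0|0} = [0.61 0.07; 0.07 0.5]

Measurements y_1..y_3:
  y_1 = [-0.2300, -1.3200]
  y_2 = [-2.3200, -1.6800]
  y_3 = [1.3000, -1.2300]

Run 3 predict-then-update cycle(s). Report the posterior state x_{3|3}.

x_post = [-5.2397, -2.8860]

step 1: x^-=[-3.6450, -2.5300]  P^-=[0.9850 0.3130; 0.3130 0.5700]  H_jac=[-0.8759 0.0000; 0.0000 0.5742]  S=[1.1358 -0.1524; -0.1524 0.3679]  K=[-0.7350 0.1840; -0.1292 0.8360]  nu=[-0.7124, -0.5013]  x^+=[-3.2136, -2.8570]  P^+=[0.3178 0.0513; 0.0513 0.2610]
step 2: x^-=[-4.6421, -2.8570]  P^-=[0.6143 0.1748; 0.1748 0.3310]  H_jac=[-0.0702 0.0000; 0.0000 0.2807]  S=[0.3830 0.0016; 0.0016 0.2061]  K=[-0.1136 0.2389; -0.0339 0.4511]  nu=[-3.3175, -0.7202]  x^+=[-4.4375, -3.0696]  P^+=[0.5977 0.1512; 0.1512 0.2886]
step 3: x^-=[-5.9723, -3.0696]  P^-=[1.0010 0.2885; 0.2885 0.3586]  H_jac=[0.9521 0.0000; 0.0000 0.0719]  S=[1.2873 0.0248; 0.0248 0.1819]  K=[0.7401 0.0134; 0.2112 0.1131]  nu=[0.9941, -0.2326]  x^+=[-5.2397, -2.8860]  P^+=[0.2955 0.0849; 0.0849 0.2977]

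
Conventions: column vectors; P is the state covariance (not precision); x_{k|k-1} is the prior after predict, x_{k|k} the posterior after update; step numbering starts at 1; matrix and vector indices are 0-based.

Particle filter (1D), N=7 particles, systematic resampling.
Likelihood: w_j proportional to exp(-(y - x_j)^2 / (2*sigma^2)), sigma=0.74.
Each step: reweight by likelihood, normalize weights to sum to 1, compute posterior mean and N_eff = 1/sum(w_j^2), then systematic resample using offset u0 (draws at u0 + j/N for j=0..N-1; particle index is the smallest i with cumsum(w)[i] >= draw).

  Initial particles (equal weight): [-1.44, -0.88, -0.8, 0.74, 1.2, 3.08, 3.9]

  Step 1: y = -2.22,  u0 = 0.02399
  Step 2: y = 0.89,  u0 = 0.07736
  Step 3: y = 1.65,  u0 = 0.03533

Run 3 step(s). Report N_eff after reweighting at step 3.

N_eff = 5.9000

step 1: w=[0.6191, 0.2094, 0.1712, 0.0004, 0.0000, 0.0000, 0.0000]  mean=-1.2123  Neff=2.1912  idx=[0, 0, 0, 0, 0, 1, 2]
step 2: w=[0.0423, 0.0423, 0.0423, 0.0423, 0.0423, 0.3446, 0.4437]  mean=-0.9631  Neff=3.0812  idx=[1, 5, 5, 5, 6, 6, 6]
step 3: w=[0.0077, 0.1356, 0.1356, 0.1356, 0.1951, 0.1951, 0.1951]  mean=-0.8375  Neff=5.9000  idx=[1, 2, 3, 4, 4, 5, 6]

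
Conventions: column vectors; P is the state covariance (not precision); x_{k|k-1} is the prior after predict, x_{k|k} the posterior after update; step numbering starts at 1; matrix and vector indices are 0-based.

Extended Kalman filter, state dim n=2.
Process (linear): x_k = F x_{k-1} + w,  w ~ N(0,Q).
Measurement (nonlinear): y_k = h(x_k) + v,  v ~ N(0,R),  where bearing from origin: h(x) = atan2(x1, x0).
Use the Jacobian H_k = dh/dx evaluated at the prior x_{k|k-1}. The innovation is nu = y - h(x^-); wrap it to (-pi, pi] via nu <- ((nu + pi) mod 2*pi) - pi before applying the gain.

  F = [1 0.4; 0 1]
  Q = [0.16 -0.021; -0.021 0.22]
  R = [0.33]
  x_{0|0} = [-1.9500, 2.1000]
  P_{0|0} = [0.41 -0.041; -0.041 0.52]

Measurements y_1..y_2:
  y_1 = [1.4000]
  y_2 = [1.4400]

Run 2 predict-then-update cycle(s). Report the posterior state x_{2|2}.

x_post = [0.2383, 2.3898]

step 1: x^-=[-1.1100, 2.1000]  P^-=[0.6204 0.1460; 0.1460 0.7400]  H_jac=[-0.3722 -0.1967]  S=[0.4660]  K=[-0.5572; -0.4291]  nu=[-0.6570]  x^+=[-0.7439, 2.3819]  P^+=[0.4757 0.0346; 0.0346 0.6542]
step 2: x^-=[0.2089, 2.3819]  P^-=[0.7681 0.2753; 0.2753 0.8742]  H_jac=[-0.4166 0.0365]  S=[0.4561]  K=[-0.6796; -0.1814]  nu=[-0.0433]  x^+=[0.2383, 2.3898]  P^+=[0.5575 0.2191; 0.2191 0.8592]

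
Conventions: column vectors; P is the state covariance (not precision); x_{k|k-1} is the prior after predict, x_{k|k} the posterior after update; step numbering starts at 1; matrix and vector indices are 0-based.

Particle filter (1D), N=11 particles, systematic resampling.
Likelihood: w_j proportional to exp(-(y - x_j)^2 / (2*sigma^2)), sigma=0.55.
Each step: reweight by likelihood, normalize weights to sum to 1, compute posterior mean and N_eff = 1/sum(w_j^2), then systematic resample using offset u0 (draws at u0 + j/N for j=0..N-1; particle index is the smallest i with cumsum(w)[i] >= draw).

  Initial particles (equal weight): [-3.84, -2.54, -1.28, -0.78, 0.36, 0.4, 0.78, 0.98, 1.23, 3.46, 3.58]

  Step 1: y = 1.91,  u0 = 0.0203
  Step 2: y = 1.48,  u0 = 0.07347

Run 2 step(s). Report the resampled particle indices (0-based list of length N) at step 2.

step 1: w=[0.0000, 0.0000, 0.0000, 0.0000, 0.0210, 0.0257, 0.1351, 0.2669, 0.5191, 0.0210, 0.0111]  mean=1.1358  Neff=2.7727  idx=[4, 6, 7, 7, 7, 8, 8, 8, 8, 8, 8]
step 2: w=[0.0158, 0.0558, 0.0830, 0.0830, 0.0830, 0.1132, 0.1132, 0.1132, 0.1132, 0.1132, 0.1132]  mean=1.1289  Neff=9.9058  idx=[2, 3, 4, 5, 6, 6, 7, 8, 9, 10, 10]

resampled_idx = [2, 3, 4, 5, 6, 6, 7, 8, 9, 10, 10]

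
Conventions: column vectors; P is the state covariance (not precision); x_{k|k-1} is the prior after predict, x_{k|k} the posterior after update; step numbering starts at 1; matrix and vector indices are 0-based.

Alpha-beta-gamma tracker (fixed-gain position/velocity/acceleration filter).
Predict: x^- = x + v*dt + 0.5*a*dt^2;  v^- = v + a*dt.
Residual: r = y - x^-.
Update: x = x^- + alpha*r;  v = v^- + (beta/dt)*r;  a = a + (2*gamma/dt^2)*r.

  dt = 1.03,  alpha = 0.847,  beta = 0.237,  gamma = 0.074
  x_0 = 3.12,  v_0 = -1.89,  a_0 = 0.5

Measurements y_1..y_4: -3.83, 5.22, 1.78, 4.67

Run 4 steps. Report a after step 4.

step 1: x_pred=1.4385  r=-5.2685  x^+=-3.0239  v^+=-2.5873  a^+=-0.2350
step 2: x_pred=-5.8135  r=11.0335  x^+=3.5319  v^+=-0.2905  a^+=1.3042
step 3: x_pred=3.9245  r=-2.1445  x^+=2.1081  v^+=0.5594  a^+=1.0051
step 4: x_pred=3.2174  r=1.4526  x^+=4.4478  v^+=1.9288  a^+=1.2077

a_post = 1.2077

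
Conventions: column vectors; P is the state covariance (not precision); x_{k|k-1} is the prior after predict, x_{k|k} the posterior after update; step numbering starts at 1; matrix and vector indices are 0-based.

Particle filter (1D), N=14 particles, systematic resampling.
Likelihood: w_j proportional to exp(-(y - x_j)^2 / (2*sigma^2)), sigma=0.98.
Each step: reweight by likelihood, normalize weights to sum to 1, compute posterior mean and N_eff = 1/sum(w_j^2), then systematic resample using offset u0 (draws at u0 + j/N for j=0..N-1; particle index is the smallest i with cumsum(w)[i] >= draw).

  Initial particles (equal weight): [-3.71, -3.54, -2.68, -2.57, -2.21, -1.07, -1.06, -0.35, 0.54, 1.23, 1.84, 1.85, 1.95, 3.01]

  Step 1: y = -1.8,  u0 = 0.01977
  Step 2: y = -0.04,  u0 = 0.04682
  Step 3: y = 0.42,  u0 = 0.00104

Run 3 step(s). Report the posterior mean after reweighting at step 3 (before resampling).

step 1: w=[0.0326, 0.0451, 0.1456, 0.1601, 0.1997, 0.1651, 0.1639, 0.0729, 0.0126, 0.0018, 0.0002, 0.0002, 0.0001, 0.0000]  mean=-1.8892  Neff=6.6935  idx=[0, 2, 2, 3, 3, 3, 4, 4, 5, 5, 5, 6, 6, 7]
step 2: w=[0.0002, 0.0064, 0.0064, 0.0086, 0.0086, 0.0086, 0.0206, 0.0206, 0.1379, 0.1379, 0.1379, 0.1393, 0.1393, 0.2278]  mean=-1.0098  Neff=6.7151  idx=[6, 8, 8, 9, 9, 10, 10, 11, 11, 12, 12, 13, 13, 13]
step 3: w=[0.0051, 0.0583, 0.0583, 0.0583, 0.0583, 0.0583, 0.0583, 0.0592, 0.0592, 0.0592, 0.0592, 0.1360, 0.1360, 0.1360]  mean=-0.7795  Neff=11.1125  idx=[0, 2, 3, 4, 5, 7, 8, 9, 10, 11, 11, 12, 12, 13]

post_mean = -0.7795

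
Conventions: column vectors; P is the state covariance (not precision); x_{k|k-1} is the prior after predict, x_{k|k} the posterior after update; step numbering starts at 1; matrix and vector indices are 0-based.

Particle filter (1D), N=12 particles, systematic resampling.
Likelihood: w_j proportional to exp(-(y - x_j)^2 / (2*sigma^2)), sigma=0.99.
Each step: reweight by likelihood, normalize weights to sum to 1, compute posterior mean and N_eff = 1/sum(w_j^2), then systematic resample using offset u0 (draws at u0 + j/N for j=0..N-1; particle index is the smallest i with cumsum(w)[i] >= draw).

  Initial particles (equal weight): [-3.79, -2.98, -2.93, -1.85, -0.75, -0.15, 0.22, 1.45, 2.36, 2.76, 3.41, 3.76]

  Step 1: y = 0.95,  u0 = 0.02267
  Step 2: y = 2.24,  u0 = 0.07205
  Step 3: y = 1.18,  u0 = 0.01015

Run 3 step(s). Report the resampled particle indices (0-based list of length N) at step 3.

step 1: w=[0.0000, 0.0001, 0.0002, 0.0060, 0.0752, 0.1772, 0.2503, 0.2892, 0.1192, 0.0618, 0.0150, 0.0058]  mean=0.9042  Neff=4.9587  idx=[4, 5, 5, 6, 6, 6, 7, 7, 7, 7, 8, 9]
step 2: w=[0.0020, 0.0103, 0.0103, 0.0237, 0.0237, 0.0237, 0.1381, 0.1381, 0.1381, 0.1381, 0.1885, 0.1654]  mean=1.7135  Neff=7.0876  idx=[5, 6, 7, 7, 8, 8, 9, 10, 10, 10, 11, 11]
step 3: w=[0.0740, 0.1142, 0.1142, 0.1142, 0.1142, 0.1142, 0.1142, 0.0582, 0.0582, 0.0582, 0.0332, 0.0332]  mean=1.6048  Neff=10.4116  idx=[0, 1, 1, 2, 3, 4, 4, 5, 6, 7, 8, 9]

resampled_idx = [0, 1, 1, 2, 3, 4, 4, 5, 6, 7, 8, 9]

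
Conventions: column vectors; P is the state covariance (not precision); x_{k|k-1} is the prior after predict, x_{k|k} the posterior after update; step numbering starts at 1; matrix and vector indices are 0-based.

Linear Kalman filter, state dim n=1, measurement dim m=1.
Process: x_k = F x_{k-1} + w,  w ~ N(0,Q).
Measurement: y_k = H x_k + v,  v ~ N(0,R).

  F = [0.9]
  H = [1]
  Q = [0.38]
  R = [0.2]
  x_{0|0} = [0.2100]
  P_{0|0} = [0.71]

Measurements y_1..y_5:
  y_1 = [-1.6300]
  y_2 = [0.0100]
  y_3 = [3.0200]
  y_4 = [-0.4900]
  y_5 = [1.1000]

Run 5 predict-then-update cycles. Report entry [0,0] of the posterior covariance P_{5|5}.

P_post[0,0] = 0.1425

step 1: x^-=[0.1890]  P^-=[0.9551]  S=[1.1551]  K=[0.8269]  nu=[-1.8190]  x^+=[-1.3150]  P^+=[0.1654]
step 2: x^-=[-1.1835]  P^-=[0.5140]  S=[0.7140]  K=[0.7199]  nu=[1.1935]  x^+=[-0.3243]  P^+=[0.1440]
step 3: x^-=[-0.2919]  P^-=[0.4966]  S=[0.6966]  K=[0.7129]  nu=[3.3119]  x^+=[2.0691]  P^+=[0.1426]
step 4: x^-=[1.8622]  P^-=[0.4955]  S=[0.6955]  K=[0.7124]  nu=[-2.3522]  x^+=[0.1864]  P^+=[0.1425]
step 5: x^-=[0.1678]  P^-=[0.4954]  S=[0.6954]  K=[0.7124]  nu=[0.9322]  x^+=[0.8319]  P^+=[0.1425]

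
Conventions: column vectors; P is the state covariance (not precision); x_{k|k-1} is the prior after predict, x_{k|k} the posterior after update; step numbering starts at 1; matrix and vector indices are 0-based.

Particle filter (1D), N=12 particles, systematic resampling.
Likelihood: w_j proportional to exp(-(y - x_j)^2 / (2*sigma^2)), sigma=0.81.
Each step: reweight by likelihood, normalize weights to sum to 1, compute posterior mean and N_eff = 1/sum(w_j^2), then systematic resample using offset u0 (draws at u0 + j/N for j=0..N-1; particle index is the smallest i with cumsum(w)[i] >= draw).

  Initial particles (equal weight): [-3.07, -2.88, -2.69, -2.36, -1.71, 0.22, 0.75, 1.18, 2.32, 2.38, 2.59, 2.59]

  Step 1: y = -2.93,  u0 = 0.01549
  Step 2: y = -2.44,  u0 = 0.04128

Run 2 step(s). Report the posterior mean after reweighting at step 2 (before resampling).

post_mean = -2.6924

step 1: w=[0.2437, 0.2469, 0.2367, 0.1931, 0.0796, 0.0001, 0.0000, 0.0000, 0.0000, 0.0000, 0.0000, 0.0000]  mean=-2.6874  Neff=4.5465  idx=[0, 0, 0, 1, 1, 1, 2, 2, 2, 3, 3, 4]
step 2: w=[0.0716, 0.0716, 0.0716, 0.0836, 0.0836, 0.0836, 0.0924, 0.0924, 0.0924, 0.0964, 0.0964, 0.0645]  mean=-2.6924  Neff=11.8082  idx=[0, 1, 2, 3, 4, 5, 6, 7, 8, 9, 10, 11]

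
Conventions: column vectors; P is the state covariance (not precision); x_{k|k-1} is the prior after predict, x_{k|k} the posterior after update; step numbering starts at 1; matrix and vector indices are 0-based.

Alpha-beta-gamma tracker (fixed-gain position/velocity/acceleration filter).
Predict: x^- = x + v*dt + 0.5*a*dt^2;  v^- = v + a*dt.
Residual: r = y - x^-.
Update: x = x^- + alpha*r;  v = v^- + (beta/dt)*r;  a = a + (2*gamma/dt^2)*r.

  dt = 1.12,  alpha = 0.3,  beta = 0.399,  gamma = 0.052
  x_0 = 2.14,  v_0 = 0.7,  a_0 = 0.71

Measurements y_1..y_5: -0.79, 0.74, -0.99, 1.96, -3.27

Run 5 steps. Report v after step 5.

step 1: x_pred=3.3693  r=-4.1593  x^+=2.1215  v^+=0.0134  a^+=0.3652
step 2: x_pred=2.3656  r=-1.6256  x^+=1.8779  v^+=-0.1567  a^+=0.2304
step 3: x_pred=1.8469  r=-2.8369  x^+=0.9958  v^+=-0.9093  a^+=-0.0048
step 4: x_pred=-0.0256  r=1.9856  x^+=0.5701  v^+=-0.2073  a^+=0.1598
step 5: x_pred=0.4381  r=-3.7081  x^+=-0.6744  v^+=-1.3494  a^+=-0.1476

v_post = -1.3494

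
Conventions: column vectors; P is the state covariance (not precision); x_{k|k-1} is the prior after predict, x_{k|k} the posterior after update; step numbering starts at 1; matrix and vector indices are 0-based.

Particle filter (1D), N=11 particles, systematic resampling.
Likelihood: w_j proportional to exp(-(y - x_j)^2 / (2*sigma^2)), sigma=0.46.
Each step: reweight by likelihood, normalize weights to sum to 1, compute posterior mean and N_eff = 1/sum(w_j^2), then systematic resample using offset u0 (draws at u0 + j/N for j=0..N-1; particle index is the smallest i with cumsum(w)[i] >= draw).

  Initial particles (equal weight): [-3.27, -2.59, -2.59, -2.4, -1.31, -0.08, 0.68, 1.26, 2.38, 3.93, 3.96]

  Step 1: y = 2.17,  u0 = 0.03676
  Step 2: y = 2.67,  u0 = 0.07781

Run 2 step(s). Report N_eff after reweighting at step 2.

step 1: w=[0.0000, 0.0000, 0.0000, 0.0000, 0.0000, 0.0000, 0.0050, 0.1347, 0.8591, 0.0006, 0.0005]  mean=2.2223  Neff=1.3223  idx=[7, 7, 8, 8, 8, 8, 8, 8, 8, 8, 8]
step 2: w=[0.0012, 0.0012, 0.1108, 0.1108, 0.1108, 0.1108, 0.1108, 0.1108, 0.1108, 0.1108, 0.1108]  mean=2.3772  Neff=9.0443  idx=[2, 3, 4, 5, 5, 6, 7, 8, 9, 10, 10]

N_eff = 9.0443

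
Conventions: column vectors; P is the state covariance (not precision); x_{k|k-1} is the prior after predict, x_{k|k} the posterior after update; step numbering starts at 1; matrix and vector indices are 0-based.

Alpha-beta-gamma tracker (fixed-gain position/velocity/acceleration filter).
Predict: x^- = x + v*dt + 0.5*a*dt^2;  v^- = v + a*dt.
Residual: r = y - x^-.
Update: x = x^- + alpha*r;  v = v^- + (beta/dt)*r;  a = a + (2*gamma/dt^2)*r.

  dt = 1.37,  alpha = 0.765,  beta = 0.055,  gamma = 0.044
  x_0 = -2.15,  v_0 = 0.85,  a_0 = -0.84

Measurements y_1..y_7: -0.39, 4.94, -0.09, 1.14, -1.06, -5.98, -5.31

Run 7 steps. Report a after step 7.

step 1: x_pred=-1.7738  r=1.3838  x^+=-0.7152  v^+=-0.2452  a^+=-0.7751
step 2: x_pred=-1.7786  r=6.7186  x^+=3.3611  v^+=-1.0374  a^+=-0.4601
step 3: x_pred=1.5081  r=-1.5981  x^+=0.2855  v^+=-1.7319  a^+=-0.5350
step 4: x_pred=-2.5893  r=3.7293  x^+=0.2636  v^+=-2.3152  a^+=-0.3602
step 5: x_pred=-3.2463  r=2.1863  x^+=-1.5738  v^+=-2.7209  a^+=-0.2577
step 6: x_pred=-5.5432  r=-0.4368  x^+=-5.8774  v^+=-3.0915  a^+=-0.2782
step 7: x_pred=-10.3737  r=5.0637  x^+=-6.5000  v^+=-3.2693  a^+=-0.0407

a_post = -0.0407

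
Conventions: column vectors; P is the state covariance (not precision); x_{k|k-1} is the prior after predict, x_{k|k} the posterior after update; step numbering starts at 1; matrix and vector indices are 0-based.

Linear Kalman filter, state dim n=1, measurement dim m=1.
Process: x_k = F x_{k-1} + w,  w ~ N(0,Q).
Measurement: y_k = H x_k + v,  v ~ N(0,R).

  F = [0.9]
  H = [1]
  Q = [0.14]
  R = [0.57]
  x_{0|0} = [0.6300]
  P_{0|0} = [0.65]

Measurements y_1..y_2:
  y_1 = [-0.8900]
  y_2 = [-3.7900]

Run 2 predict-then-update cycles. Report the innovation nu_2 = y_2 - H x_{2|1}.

step 1: x^-=[0.5670]  P^-=[0.6665]  S=[1.2365]  K=[0.5390]  nu=[-1.4570]  x^+=[-0.2184]  P^+=[0.3072]
step 2: x^-=[-0.1965]  P^-=[0.3889]  S=[0.9589]  K=[0.4055]  nu=[-3.5935]  x^+=[-1.6538]  P^+=[0.2312]

innov = [-3.5935]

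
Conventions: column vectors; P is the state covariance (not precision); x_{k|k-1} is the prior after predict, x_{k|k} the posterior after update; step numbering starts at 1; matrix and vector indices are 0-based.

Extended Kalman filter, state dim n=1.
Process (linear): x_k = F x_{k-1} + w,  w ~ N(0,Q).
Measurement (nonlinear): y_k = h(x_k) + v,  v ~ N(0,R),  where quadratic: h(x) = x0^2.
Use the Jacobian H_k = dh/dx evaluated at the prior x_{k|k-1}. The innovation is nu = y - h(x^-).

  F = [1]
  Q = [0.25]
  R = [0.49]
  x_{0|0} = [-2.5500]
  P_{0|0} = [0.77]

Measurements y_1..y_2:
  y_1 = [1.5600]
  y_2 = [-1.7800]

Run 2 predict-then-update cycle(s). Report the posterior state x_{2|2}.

x_post = [-0.4479]

step 1: x^-=[-2.5500]  P^-=[1.0200]  H_jac=[-5.1000]  S=[27.0202]  K=[-0.1925]  nu=[-4.9425]  x^+=[-1.5985]  P^+=[0.0185]
step 2: x^-=[-1.5985]  P^-=[0.2685]  H_jac=[-3.1969]  S=[3.2341]  K=[-0.2654]  nu=[-4.3351]  x^+=[-0.4479]  P^+=[0.0407]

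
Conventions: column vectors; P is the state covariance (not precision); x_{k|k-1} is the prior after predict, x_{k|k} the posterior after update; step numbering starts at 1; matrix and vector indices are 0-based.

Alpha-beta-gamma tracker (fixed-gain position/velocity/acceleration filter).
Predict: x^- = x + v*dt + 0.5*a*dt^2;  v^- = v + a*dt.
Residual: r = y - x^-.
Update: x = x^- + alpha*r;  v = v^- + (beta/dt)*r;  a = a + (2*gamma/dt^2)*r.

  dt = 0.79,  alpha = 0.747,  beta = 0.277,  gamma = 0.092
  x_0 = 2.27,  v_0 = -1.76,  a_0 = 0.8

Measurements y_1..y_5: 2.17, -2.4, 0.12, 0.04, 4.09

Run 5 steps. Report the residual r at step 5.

step 1: x_pred=1.1292  r=1.0408  x^+=1.9067  v^+=-0.7631  a^+=1.1068
step 2: x_pred=1.6492  r=-4.0492  x^+=-1.3755  v^+=-1.3085  a^+=-0.0870
step 3: x_pred=-2.4364  r=2.5564  x^+=-0.5268  v^+=-0.4808  a^+=0.6667
step 4: x_pred=-0.6986  r=0.7386  x^+=-0.1469  v^+=0.3048  a^+=0.8845
step 5: x_pred=0.3700  r=3.7200  x^+=3.1488  v^+=2.3079  a^+=1.9812

resid = 3.7200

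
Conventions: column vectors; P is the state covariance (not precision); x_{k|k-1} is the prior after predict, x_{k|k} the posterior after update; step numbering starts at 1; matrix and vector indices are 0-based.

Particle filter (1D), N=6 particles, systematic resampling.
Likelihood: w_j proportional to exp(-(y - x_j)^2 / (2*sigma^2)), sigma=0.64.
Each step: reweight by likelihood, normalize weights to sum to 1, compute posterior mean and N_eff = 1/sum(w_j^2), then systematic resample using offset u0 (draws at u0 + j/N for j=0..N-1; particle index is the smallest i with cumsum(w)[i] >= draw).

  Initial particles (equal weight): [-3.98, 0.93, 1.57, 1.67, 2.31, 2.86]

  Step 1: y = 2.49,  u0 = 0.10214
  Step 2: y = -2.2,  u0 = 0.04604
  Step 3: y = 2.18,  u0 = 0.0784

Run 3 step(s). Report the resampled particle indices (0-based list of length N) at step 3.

resampled_idx = [0, 1, 2, 3, 4, 5]

step 1: w=[0.0000, 0.0193, 0.1341, 0.1658, 0.3621, 0.3187]  mean=2.2533  Neff=3.5901  idx=[2, 3, 4, 4, 5, 5]
step 2: w=[0.7170, 0.2822, 0.0004, 0.0004, 0.0000, 0.0000]  mean=1.5988  Neff=1.6842  idx=[0, 0, 0, 0, 0, 1]
step 3: w=[0.1627, 0.1627, 0.1627, 0.1627, 0.1627, 0.1865]  mean=1.5887  Neff=5.9830  idx=[0, 1, 2, 3, 4, 5]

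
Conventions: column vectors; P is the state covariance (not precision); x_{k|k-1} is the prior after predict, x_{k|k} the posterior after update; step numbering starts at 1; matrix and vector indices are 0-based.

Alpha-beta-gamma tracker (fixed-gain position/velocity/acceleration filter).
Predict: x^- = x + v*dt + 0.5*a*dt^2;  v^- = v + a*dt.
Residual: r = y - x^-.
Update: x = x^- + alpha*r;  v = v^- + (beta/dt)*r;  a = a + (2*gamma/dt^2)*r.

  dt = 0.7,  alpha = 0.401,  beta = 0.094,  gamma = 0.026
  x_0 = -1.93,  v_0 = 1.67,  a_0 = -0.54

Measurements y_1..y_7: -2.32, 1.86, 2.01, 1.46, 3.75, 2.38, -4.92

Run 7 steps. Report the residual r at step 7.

step 1: x_pred=-0.8933  r=-1.4267  x^+=-1.4654  v^+=1.1004  a^+=-0.6914
step 2: x_pred=-0.8645  r=2.7245  x^+=0.2280  v^+=0.9823  a^+=-0.4023
step 3: x_pred=0.8171  r=1.1929  x^+=1.2954  v^+=0.8609  a^+=-0.2757
step 4: x_pred=1.8305  r=-0.3705  x^+=1.6819  v^+=0.6182  a^+=-0.3150
step 5: x_pred=2.0375  r=1.7125  x^+=2.7242  v^+=0.6276  a^+=-0.1333
step 6: x_pred=3.1309  r=-0.7509  x^+=2.8298  v^+=0.4335  a^+=-0.2129
step 7: x_pred=3.0811  r=-8.0011  x^+=-0.1274  v^+=-0.7900  a^+=-1.0620

resid = -8.0011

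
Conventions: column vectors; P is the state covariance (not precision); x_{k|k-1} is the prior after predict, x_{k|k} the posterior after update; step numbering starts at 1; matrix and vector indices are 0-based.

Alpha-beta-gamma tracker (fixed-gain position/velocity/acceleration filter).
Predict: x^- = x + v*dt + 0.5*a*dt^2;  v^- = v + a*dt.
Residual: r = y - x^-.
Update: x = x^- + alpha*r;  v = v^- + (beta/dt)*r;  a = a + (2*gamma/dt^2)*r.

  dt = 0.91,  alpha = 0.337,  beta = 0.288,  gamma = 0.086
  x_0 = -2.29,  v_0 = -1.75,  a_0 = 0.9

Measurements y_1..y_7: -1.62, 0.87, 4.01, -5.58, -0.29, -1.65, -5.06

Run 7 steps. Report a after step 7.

step 1: x_pred=-3.5099  r=1.8899  x^+=-2.8730  v^+=-0.3329  a^+=1.2925
step 2: x_pred=-2.6407  r=3.5107  x^+=-1.4576  v^+=1.9544  a^+=2.0217
step 3: x_pred=1.1580  r=2.8520  x^+=2.1191  v^+=4.6968  a^+=2.6141
step 4: x_pred=7.4756  r=-13.0556  x^+=3.0758  v^+=2.9438  a^+=-0.0976
step 5: x_pred=5.7142  r=-6.0042  x^+=3.6908  v^+=0.9547  a^+=-1.3447
step 6: x_pred=4.0028  r=-5.6528  x^+=2.0978  v^+=-2.0580  a^+=-2.5188
step 7: x_pred=-0.8179  r=-4.2421  x^+=-2.2475  v^+=-5.6927  a^+=-3.3999

a_post = -3.3999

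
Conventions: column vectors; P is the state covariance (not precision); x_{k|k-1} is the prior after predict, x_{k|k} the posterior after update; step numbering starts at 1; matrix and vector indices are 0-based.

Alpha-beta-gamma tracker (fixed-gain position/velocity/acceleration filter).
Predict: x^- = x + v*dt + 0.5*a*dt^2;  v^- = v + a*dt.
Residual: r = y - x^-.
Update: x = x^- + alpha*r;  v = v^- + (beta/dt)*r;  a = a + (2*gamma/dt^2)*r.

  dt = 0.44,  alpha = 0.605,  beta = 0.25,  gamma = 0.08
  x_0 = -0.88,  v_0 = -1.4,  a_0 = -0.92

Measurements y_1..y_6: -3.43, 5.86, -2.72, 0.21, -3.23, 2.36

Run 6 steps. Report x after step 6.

step 1: x_pred=-1.5851  r=-1.8449  x^+=-2.7012  v^+=-2.8531  a^+=-2.4447
step 2: x_pred=-4.1932  r=10.0532  x^+=1.8890  v^+=1.7833  a^+=5.8637
step 3: x_pred=3.2412  r=-5.9612  x^+=-0.3653  v^+=0.9763  a^+=0.9371
step 4: x_pred=0.1550  r=0.0550  x^+=0.1883  v^+=1.4199  a^+=0.9826
step 5: x_pred=0.9081  r=-4.1381  x^+=-1.5954  v^+=-0.4990  a^+=-2.4374
step 6: x_pred=-2.0509  r=4.4109  x^+=0.6177  v^+=0.9348  a^+=1.2080

x_post = 0.6177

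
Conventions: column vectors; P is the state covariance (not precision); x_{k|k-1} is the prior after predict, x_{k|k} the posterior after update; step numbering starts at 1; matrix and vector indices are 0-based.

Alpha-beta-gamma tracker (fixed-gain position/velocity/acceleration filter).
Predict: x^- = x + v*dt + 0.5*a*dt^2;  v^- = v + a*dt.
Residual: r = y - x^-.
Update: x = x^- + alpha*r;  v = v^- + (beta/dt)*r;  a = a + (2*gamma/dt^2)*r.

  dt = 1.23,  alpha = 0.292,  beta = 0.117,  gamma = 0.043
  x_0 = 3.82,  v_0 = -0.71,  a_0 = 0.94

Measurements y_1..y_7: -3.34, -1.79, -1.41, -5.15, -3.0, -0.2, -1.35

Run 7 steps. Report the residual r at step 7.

step 1: x_pred=3.6578  r=-6.9978  x^+=1.6144  v^+=-0.2194  a^+=0.5422
step 2: x_pred=1.7547  r=-3.5447  x^+=0.7196  v^+=0.1103  a^+=0.3407
step 3: x_pred=1.1130  r=-2.5230  x^+=0.3763  v^+=0.2894  a^+=0.1973
step 4: x_pred=0.8815  r=-6.0315  x^+=-0.8797  v^+=-0.0417  a^+=-0.1456
step 5: x_pred=-1.0410  r=-1.9590  x^+=-1.6130  v^+=-0.4070  a^+=-0.2569
step 6: x_pred=-2.3080  r=2.1080  x^+=-1.6925  v^+=-0.5225  a^+=-0.1371
step 7: x_pred=-2.4389  r=1.0889  x^+=-2.1209  v^+=-0.5876  a^+=-0.0752

resid = 1.0889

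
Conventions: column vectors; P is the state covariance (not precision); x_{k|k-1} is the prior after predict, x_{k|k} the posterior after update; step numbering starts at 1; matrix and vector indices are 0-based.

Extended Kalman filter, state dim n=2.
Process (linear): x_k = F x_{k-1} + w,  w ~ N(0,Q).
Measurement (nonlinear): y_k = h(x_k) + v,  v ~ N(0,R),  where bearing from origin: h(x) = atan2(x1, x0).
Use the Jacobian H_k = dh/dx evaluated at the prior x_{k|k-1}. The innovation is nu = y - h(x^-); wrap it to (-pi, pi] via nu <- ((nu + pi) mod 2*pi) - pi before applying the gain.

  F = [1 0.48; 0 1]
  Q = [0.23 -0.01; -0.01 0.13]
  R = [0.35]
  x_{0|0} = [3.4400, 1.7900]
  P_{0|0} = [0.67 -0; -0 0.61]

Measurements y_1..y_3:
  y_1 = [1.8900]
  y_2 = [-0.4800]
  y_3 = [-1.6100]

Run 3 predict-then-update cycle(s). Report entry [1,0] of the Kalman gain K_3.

step 1: x^-=[4.2992, 1.7900]  P^-=[1.0405 0.2828; 0.2828 0.7400]  H_jac=[-0.0825 0.1982]  S=[0.3769]  K=[-0.0791; 0.3273]  nu=[1.4955]  x^+=[4.1809, 2.2794]  P^+=[1.0382 0.2926; 0.2926 0.6996]
step 2: x^-=[5.2750, 2.2794]  P^-=[1.7102 0.6184; 0.6184 0.8296]  H_jac=[-0.0690 0.1597]  S=[0.3657]  K=[-0.0527; 0.2457]  nu=[-0.8879]  x^+=[5.3218, 2.0613]  P^+=[1.7092 0.6231; 0.6231 0.8076]
step 3: x^-=[6.3112, 2.0613]  P^-=[2.7235 1.0007; 1.0007 0.9376]  H_jac=[-0.0468 0.1432]  S=[0.3618]  K=[0.0440; 0.2417]  nu=[-1.9257]  x^+=[6.2264, 1.5959]  P^+=[2.7228 0.9969; 0.9969 0.9164]

K[1,0] = 0.2417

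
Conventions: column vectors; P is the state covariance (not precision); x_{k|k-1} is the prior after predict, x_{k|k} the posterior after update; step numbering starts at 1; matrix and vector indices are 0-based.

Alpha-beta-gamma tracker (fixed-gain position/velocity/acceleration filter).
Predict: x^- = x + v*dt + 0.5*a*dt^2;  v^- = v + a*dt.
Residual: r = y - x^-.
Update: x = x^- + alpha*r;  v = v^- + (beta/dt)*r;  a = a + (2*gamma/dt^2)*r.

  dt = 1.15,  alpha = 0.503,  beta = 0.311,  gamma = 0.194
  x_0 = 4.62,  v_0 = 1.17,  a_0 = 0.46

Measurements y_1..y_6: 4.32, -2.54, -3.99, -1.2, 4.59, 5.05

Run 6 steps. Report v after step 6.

step 1: x_pred=6.2697  r=-1.9497  x^+=5.2890  v^+=1.1717  a^+=-0.1120
step 2: x_pred=6.5624  r=-9.1024  x^+=1.9839  v^+=-1.4187  a^+=-2.7825
step 3: x_pred=-1.4875  r=-2.5025  x^+=-2.7463  v^+=-5.2953  a^+=-3.5167
step 4: x_pred=-11.1613  r=9.9613  x^+=-6.1508  v^+=-6.6456  a^+=-0.5942
step 5: x_pred=-14.1862  r=18.7762  x^+=-4.7418  v^+=-2.2513  a^+=4.9144
step 6: x_pred=-4.0811  r=9.1311  x^+=0.5119  v^+=5.8697  a^+=7.5933

v_post = 5.8697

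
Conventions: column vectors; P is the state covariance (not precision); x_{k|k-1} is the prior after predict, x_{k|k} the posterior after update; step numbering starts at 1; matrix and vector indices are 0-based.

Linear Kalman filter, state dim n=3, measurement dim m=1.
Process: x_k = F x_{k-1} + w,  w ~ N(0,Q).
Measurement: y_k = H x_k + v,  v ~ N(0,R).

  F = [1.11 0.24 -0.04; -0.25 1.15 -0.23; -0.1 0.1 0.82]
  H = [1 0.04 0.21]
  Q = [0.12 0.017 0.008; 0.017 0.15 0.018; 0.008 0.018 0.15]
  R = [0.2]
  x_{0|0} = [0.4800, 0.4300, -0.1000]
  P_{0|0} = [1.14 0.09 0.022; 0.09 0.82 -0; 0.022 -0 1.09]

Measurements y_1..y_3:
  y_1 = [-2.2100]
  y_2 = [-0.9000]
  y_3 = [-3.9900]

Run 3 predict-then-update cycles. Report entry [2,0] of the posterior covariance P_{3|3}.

P_post[2,0] = -0.1528

step 1: x^-=[0.6400, 0.3975, -0.0870]  P^-=[1.6196 0.0411 -0.1067; 0.0411 1.3141 -0.0814; -0.1067 -0.0814 0.8971]  S=[1.8184]  K=[0.8793; 0.0421; 0.0432]  nu=[-2.8476]  x^+=[-1.8638, 0.2776, -0.2099]  P^+=[0.2138 -0.0262 -0.1757; -0.0262 1.3109 -0.0847; -0.1757 -0.0847 0.8937]
step 2: x^-=[-1.9938, 0.8335, 0.0420]  P^-=[0.4636 0.3475 -0.1928; 0.3475 1.9840 -0.0367; -0.1928 -0.0367 0.7816]  S=[0.6475]  K=[0.6750; 0.6473; -0.0465]  nu=[1.0517]  x^+=[-1.2840, 1.5142, -0.0069]  P^+=[0.1686 0.0646 -0.1725; 0.0646 1.7127 -0.0172; -0.1725 -0.0172 0.7802]
step 3: x^-=[-1.0615, 2.0639, 0.2742]  P^-=[0.4777 0.5727 -0.1506; 0.5727 2.4190 0.0785; -0.1506 0.0785 0.7176]  S=[0.6971]  K=[0.6728; 0.9840; 0.0047]  nu=[-3.0686]  x^+=[-3.1260, -0.9554, 0.2598]  P^+=[0.1622 0.1112 -0.1528; 0.1112 1.7441 0.0753; -0.1528 0.0753 0.7176]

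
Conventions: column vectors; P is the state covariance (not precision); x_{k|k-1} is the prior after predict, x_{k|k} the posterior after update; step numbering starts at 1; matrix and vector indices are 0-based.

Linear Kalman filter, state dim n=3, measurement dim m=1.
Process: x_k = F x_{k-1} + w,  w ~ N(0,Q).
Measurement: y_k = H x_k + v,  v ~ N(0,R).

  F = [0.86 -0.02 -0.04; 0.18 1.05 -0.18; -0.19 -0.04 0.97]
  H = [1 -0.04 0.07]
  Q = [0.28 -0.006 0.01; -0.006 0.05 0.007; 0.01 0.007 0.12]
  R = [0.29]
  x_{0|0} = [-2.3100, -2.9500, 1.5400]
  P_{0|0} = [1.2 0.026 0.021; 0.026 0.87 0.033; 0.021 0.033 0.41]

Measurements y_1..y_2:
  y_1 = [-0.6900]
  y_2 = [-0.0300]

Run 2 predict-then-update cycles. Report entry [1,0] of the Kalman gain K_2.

step 1: x^-=[-1.9892, -3.7905, 2.0507]  P^-=[1.1662 0.1832 -0.1850; 0.1832 1.0573 -0.1093; -0.1850 -0.1093 0.5406]  S=[1.4206]  K=[0.8067; 0.0938; -0.1005]  nu=[1.0040]  x^+=[-1.1793, -3.6964, 1.9498]  P^+=[0.2418 0.0757 -0.0698; 0.0757 1.0448 -0.0959; -0.0698 -0.0959 0.5262]
step 2: x^-=[-1.0183, -4.4444, 2.2632]  P^-=[0.4622 0.0964 -0.1085; 0.0964 1.2962 -0.2656; -0.1085 -0.2656 0.6599]  S=[0.7361]  K=[0.6123; 0.0352; -0.0702]  nu=[0.6521]  x^+=[-0.6190, -4.4214, 2.2174]  P^+=[0.1862 0.0805 -0.0768; 0.0805 1.2953 -0.2638; -0.0768 -0.2638 0.6562]

K[1,0] = 0.0352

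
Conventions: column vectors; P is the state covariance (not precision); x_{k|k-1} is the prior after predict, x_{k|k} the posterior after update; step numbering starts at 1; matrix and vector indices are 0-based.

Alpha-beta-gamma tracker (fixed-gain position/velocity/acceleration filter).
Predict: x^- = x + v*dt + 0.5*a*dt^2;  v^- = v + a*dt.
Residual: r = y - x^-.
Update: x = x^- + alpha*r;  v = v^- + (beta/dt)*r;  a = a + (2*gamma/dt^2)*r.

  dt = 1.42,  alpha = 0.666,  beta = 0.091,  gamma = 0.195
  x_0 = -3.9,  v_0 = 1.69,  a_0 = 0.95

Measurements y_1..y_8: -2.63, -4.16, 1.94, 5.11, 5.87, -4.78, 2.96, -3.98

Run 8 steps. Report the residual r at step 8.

resid = 3.0157

step 1: x_pred=-0.5424  r=-2.0876  x^+=-1.9327  v^+=2.9052  a^+=0.5462
step 2: x_pred=2.7434  r=-6.9034  x^+=-1.8543  v^+=3.2385  a^+=-0.7890
step 3: x_pred=1.9489  r=-0.0089  x^+=1.9430  v^+=2.1175  a^+=-0.7907
step 4: x_pred=4.1527  r=0.9573  x^+=4.7903  v^+=1.0561  a^+=-0.6055
step 5: x_pred=5.6794  r=0.1906  x^+=5.8063  v^+=0.2084  a^+=-0.5687
step 6: x_pred=5.5290  r=-10.3090  x^+=-1.3368  v^+=-1.2597  a^+=-2.5626
step 7: x_pred=-5.7092  r=8.6692  x^+=0.0645  v^+=-4.3430  a^+=-0.8858
step 8: x_pred=-6.9957  r=3.0157  x^+=-4.9873  v^+=-5.4077  a^+=-0.3025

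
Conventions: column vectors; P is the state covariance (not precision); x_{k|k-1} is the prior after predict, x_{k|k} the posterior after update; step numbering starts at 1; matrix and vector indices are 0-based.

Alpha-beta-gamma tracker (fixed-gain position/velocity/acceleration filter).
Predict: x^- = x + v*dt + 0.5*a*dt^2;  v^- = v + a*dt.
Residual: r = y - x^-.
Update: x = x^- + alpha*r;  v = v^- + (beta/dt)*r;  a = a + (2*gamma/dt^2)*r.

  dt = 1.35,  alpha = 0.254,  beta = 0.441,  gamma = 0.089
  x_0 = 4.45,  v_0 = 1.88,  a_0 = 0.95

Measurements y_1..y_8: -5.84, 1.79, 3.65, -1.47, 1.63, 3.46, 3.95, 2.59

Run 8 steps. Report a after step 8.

step 1: x_pred=7.8537  r=-13.6937  x^+=4.3755  v^+=-1.3108  a^+=-0.3874
step 2: x_pred=2.2529  r=-0.4629  x^+=2.1353  v^+=-1.9850  a^+=-0.4326
step 3: x_pred=-0.9387  r=4.5887  x^+=0.2268  v^+=-1.0701  a^+=0.0155
step 4: x_pred=-1.2037  r=-0.2663  x^+=-1.2713  v^+=-1.1362  a^+=-0.0105
step 5: x_pred=-2.8147  r=4.4447  x^+=-1.6857  v^+=0.3016  a^+=0.4236
step 6: x_pred=-0.8925  r=4.3525  x^+=0.2130  v^+=2.2953  a^+=0.8487
step 7: x_pred=4.0851  r=-0.1351  x^+=4.0508  v^+=3.3970  a^+=0.8355
step 8: x_pred=9.3981  r=-6.8081  x^+=7.6688  v^+=2.3010  a^+=0.1706

a_post = 0.1706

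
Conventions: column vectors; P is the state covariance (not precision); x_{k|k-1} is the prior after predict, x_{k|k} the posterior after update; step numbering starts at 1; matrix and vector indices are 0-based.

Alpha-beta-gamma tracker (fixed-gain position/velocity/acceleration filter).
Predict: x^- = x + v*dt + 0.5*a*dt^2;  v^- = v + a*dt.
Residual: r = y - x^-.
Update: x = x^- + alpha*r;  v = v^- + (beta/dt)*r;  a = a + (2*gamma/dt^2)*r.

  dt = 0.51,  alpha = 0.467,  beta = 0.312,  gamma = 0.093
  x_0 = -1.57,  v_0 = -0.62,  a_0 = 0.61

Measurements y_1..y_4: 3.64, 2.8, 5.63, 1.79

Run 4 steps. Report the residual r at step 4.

step 1: x_pred=-1.8069  r=5.4469  x^+=0.7368  v^+=3.0233  a^+=4.5051
step 2: x_pred=2.8646  r=-0.0646  x^+=2.8344  v^+=5.2814  a^+=4.4589
step 3: x_pred=6.1078  r=-0.4778  x^+=5.8847  v^+=7.2631  a^+=4.1172
step 4: x_pred=10.1243  r=-8.3343  x^+=6.2322  v^+=4.2643  a^+=-1.8427

resid = -8.3343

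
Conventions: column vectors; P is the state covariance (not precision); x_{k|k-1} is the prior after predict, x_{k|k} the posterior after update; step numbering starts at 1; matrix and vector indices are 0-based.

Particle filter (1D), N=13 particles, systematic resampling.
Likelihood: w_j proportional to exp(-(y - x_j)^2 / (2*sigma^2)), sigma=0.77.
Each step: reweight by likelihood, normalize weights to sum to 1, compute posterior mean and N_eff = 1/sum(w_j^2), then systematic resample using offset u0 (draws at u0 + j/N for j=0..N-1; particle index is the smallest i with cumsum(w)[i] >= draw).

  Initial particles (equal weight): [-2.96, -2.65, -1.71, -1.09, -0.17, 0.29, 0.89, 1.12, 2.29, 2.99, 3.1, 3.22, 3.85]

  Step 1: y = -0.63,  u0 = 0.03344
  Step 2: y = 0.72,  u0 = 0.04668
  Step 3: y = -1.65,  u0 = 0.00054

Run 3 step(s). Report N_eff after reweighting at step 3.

N_eff = 4.1840

step 1: w=[0.0037, 0.0114, 0.1336, 0.2990, 0.2990, 0.1750, 0.0509, 0.0270, 0.0003, 0.0000, 0.0000, 0.0000, 0.0000]  mean=-0.5195  Neff=4.3336  idx=[2, 2, 3, 3, 3, 3, 4, 4, 4, 4, 5, 5, 6]
step 2: w=[0.0014, 0.0014, 0.0126, 0.0126, 0.0126, 0.0126, 0.1025, 0.1025, 0.1025, 0.1025, 0.1710, 0.1710, 0.1950]  mean=0.1434  Neff=7.1876  idx=[5, 6, 7, 8, 8, 9, 10, 10, 11, 11, 12, 12, 12]
step 3: w=[0.4421, 0.0908, 0.0908, 0.0908, 0.0908, 0.0908, 0.0241, 0.0241, 0.0241, 0.0241, 0.0025, 0.0025, 0.0025]  mean=-0.5244  Neff=4.1840  idx=[0, 0, 0, 0, 0, 0, 1, 2, 2, 3, 4, 5, 7]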